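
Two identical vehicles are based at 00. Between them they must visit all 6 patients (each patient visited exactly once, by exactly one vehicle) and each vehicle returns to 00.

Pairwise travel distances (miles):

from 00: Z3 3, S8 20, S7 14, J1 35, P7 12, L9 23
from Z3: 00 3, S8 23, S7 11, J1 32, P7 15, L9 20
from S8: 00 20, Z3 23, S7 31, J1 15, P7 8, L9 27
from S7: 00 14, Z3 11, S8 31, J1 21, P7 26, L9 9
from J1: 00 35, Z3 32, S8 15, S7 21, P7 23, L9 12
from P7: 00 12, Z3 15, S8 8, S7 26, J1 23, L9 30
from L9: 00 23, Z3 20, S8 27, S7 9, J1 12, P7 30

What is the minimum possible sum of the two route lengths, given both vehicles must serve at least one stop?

Try each way of splitting the stops between the two vehicles (each non-empty) and, for each split, find the best tour for each vehicle:
  {Z3} + {S8, S7, J1, P7, L9}: 6 + 70 = 76
  {S8} + {Z3, S7, J1, P7, L9}: 40 + 70 = 110
  {Z3, S8} + {S7, J1, P7, L9}: 46 + 70 = 116
  {S7} + {Z3, S8, J1, P7, L9}: 28 + 70 = 98
  {Z3, S7} + {S8, J1, P7, L9}: 28 + 70 = 98
  {S8, S7} + {Z3, J1, P7, L9}: 65 + 70 = 135
  … (31 splits in total)
Best: vehicle 1 00 → Z3 → 00 = 6; vehicle 2 00 → S7 → L9 → J1 → S8 → P7 → 00 = 70; combined 76.

Minimum combined distance: 76 miles.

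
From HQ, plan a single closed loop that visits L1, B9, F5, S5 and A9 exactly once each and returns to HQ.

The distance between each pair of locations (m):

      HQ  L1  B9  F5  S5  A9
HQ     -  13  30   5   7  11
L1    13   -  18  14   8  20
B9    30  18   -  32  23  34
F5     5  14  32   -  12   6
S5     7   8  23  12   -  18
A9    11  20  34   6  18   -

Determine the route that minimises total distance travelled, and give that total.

There are 60 distinct closed tours to check (reversals are equivalent).
HQ→L1→B9→F5→S5→A9→HQ: 13+18+32+12+18+11 = 104
HQ→L1→B9→F5→A9→S5→HQ: 13+18+32+6+18+7 = 94
HQ→L1→B9→S5→F5→A9→HQ: 13+18+23+12+6+11 = 83
HQ→L1→B9→S5→A9→F5→HQ: 13+18+23+18+6+5 = 83
HQ→L1→B9→A9→F5→S5→HQ: 13+18+34+6+12+7 = 90
HQ→L1→B9→A9→S5→F5→HQ: 13+18+34+18+12+5 = 100
HQ→L1→F5→B9→S5→A9→HQ: 13+14+32+23+18+11 = 111
HQ→L1→F5→B9→A9→S5→HQ: 13+14+32+34+18+7 = 118
HQ→L1→F5→S5→B9→A9→HQ: 13+14+12+23+34+11 = 107
HQ→L1→F5→S5→A9→B9→HQ: 13+14+12+18+34+30 = 121
HQ→L1→F5→A9→B9→S5→HQ: 13+14+6+34+23+7 = 97
HQ→L1→F5→A9→S5→B9→HQ: 13+14+6+18+23+30 = 104
HQ→L1→S5→B9→F5→A9→HQ: 13+8+23+32+6+11 = 93
HQ→L1→S5→B9→A9→F5→HQ: 13+8+23+34+6+5 = 89
… (46 more)
HQ→F5→A9→B9→L1→S5→HQ: 5+6+34+18+8+7 = 78  ← best
The minimum is 78.
One optimal route: HQ → F5 → A9 → B9 → L1 → S5 → HQ (or its reverse).

Minimum total distance: 78 m.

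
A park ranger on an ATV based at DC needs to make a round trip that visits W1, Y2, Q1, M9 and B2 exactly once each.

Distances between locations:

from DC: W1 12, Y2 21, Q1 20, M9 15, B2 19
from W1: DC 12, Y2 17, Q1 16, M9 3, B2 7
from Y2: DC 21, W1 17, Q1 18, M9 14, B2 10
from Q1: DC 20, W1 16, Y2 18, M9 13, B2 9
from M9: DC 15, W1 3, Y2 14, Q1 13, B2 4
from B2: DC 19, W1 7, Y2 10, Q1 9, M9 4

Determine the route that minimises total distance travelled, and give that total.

DC → W1 → Y2 → Q1 → M9 → B2 → DC: 12+17+18+13+4+19 = 83
DC → W1 → Y2 → Q1 → B2 → M9 → DC: 12+17+18+9+4+15 = 75
DC → W1 → Y2 → M9 → Q1 → B2 → DC: 12+17+14+13+9+19 = 84
DC → W1 → Y2 → M9 → B2 → Q1 → DC: 12+17+14+4+9+20 = 76
DC → W1 → Y2 → B2 → Q1 → M9 → DC: 12+17+10+9+13+15 = 76
DC → W1 → Y2 → B2 → M9 → Q1 → DC: 12+17+10+4+13+20 = 76
DC → W1 → Q1 → Y2 → M9 → B2 → DC: 12+16+18+14+4+19 = 83
DC → W1 → Q1 → Y2 → B2 → M9 → DC: 12+16+18+10+4+15 = 75
DC → W1 → Q1 → M9 → Y2 → B2 → DC: 12+16+13+14+10+19 = 84
DC → W1 → Q1 → M9 → B2 → Y2 → DC: 12+16+13+4+10+21 = 76
DC → W1 → Q1 → B2 → Y2 → M9 → DC: 12+16+9+10+14+15 = 76
DC → W1 → Q1 → B2 → M9 → Y2 → DC: 12+16+9+4+14+21 = 76
DC → W1 → M9 → Y2 → Q1 → B2 → DC: 12+3+14+18+9+19 = 75
DC → W1 → M9 → Y2 → B2 → Q1 → DC: 12+3+14+10+9+20 = 68
… (46 more)
DC → W1 → M9 → B2 → Y2 → Q1 → DC: 12+3+4+10+18+20 = 67  ← best
The minimum is 67.
One optimal route: DC → W1 → M9 → B2 → Y2 → Q1 → DC (or its reverse).

Shortest round trip = 67.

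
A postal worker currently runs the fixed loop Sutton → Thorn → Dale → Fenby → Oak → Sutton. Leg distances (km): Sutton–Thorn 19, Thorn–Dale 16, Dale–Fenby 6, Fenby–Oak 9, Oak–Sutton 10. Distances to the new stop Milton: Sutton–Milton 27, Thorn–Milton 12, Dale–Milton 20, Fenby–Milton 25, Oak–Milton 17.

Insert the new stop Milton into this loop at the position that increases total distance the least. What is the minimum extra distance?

Insertion cost between consecutive stops i–j is d(i,Milton) + d(Milton,j) − d(i,j):
  between Sutton and Thorn: 27 + 12 − 19 = 20
  between Thorn and Dale: 12 + 20 − 16 = 16
  between Dale and Fenby: 20 + 25 − 6 = 39
  between Fenby and Oak: 25 + 17 − 9 = 33
  between Oak and Sutton: 17 + 27 − 10 = 34
Cheapest insertion is between Thorn and Dale, adding 16.
New total = 60 + 16 = 76.

Minimum extra distance: 16 km, inserting Milton between Thorn and Dale.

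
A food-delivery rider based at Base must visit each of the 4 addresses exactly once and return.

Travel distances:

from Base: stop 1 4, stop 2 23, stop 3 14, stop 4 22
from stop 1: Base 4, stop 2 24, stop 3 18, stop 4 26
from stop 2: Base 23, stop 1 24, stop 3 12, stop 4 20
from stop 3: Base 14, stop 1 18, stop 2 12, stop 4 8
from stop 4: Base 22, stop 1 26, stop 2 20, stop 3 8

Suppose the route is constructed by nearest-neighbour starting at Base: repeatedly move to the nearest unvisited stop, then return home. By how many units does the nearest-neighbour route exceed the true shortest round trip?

Base: stop 1=4, stop 3=14, stop 4=22, stop 2=23 ⇒ stop 1
stop 1: stop 3=18, stop 2=24, stop 4=26 ⇒ stop 3
stop 3: stop 4=8, stop 2=12 ⇒ stop 4
stop 4: stop 2=20 ⇒ stop 2
NN route Base → stop 1 → stop 3 → stop 4 → stop 2 → Base costs 73.
Optimal: Base → stop 1 → stop 2 → stop 3 → stop 4 → Base costs 70 (by enumerating all 12 distinct tours).
Excess = 73 − 70 = 3.

Excess over optimum: 3.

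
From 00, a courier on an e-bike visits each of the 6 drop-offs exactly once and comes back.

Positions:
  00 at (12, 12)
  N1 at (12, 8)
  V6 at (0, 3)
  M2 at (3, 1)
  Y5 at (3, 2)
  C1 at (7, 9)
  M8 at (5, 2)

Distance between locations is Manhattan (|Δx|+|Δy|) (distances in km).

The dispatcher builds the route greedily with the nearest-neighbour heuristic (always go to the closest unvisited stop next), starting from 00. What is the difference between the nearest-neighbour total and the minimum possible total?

00: N1=4, C1=8, M8=17, Y5=19, M2=20, V6=21 ⇒ N1
N1: C1=6, M8=13, Y5=15, M2=16, V6=17 ⇒ C1
C1: M8=9, Y5=11, M2=12, V6=13 ⇒ M8
M8: Y5=2, M2=3, V6=6 ⇒ Y5
Y5: M2=1, V6=4 ⇒ M2
M2: V6=5 ⇒ V6
NN route 00 → N1 → C1 → M8 → Y5 → M2 → V6 → 00 costs 48.
Optimal: 00 → N1 → V6 → M2 → Y5 → M8 → C1 → 00 costs 46 (by enumerating all 360 distinct tours).
Excess = 48 − 46 = 2.

The nearest-neighbour route is 2 km longer than optimal.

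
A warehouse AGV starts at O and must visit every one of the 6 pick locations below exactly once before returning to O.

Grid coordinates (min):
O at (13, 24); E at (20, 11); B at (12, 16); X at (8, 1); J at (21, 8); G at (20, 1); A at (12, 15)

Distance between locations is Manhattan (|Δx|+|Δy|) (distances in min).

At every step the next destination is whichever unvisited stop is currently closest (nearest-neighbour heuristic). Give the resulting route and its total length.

Nearest-neighbour total = 74 min; route O → B → A → E → J → G → X → O.

At O the remaining stops are B 9, A 10, E 20, J 24, X 28, G 30; go to B.
At B the remaining stops are A 1, E 13, J 17, X 19, G 23; go to A.
At A the remaining stops are E 12, J 16, X 18, G 22; go to E.
At E the remaining stops are J 4, G 10, X 22; go to J.
At J the remaining stops are G 8, X 20; go to G.
At G the remaining stops are X 12; go to X.
Return X→O: 28.
Total = 9 + 1 + 12 + 4 + 8 + 12 + 28 = 74.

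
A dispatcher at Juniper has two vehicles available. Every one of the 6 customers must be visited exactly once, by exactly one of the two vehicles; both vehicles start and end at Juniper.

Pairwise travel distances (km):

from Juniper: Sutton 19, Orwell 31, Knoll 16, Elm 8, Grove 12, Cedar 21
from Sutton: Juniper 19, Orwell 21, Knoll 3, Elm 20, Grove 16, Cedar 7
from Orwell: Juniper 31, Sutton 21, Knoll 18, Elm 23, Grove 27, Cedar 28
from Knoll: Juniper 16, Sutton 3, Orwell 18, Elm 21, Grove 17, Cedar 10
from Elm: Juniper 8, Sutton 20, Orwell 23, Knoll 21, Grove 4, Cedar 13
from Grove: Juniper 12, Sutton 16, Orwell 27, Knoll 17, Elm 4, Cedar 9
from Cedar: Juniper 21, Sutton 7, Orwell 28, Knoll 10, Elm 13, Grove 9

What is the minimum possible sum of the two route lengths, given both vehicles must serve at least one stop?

There are 2^5 − 1 = 31 ways to divide the 6 stops into two non-empty groups. For each, the best each vehicle can do is its own shortest tour through its group:
  {Sutton} + {Orwell, Knoll, Elm, Grove, Cedar}: 38 + 80 = 118
  {Orwell} + {Sutton, Knoll, Elm, Grove, Cedar}: 62 + 47 = 109
  {Sutton, Orwell} + {Knoll, Elm, Grove, Cedar}: 71 + 47 = 118
  {Knoll} + {Sutton, Orwell, Elm, Grove, Cedar}: 32 + 80 = 112
  {Sutton, Knoll} + {Orwell, Elm, Grove, Cedar}: 38 + 80 = 118
  {Orwell, Knoll} + {Sutton, Elm, Grove, Cedar}: 65 + 47 = 112
  … (31 splits in total)
  {Elm} + {Sutton, Orwell, Knoll, Grove, Cedar}: 16 + 80 = 96  ← best
Best: vehicle 1 Juniper → Elm → Juniper = 16; vehicle 2 Juniper → Orwell → Knoll → Sutton → Cedar → Grove → Juniper = 80; combined 96.

Minimum combined distance: 96 km.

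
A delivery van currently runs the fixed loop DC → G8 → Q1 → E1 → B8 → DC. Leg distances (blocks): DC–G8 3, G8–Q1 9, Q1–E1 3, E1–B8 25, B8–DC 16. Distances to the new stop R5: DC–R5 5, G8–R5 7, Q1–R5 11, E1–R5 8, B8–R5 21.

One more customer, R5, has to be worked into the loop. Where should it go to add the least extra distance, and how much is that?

Insertion cost between consecutive stops i–j is d(i,R5) + d(R5,j) − d(i,j):
  between DC and G8: 5 + 7 − 3 = 9
  between G8 and Q1: 7 + 11 − 9 = 9
  between Q1 and E1: 11 + 8 − 3 = 16
  between E1 and B8: 8 + 21 − 25 = 4
  between B8 and DC: 21 + 5 − 16 = 10
Cheapest insertion is between E1 and B8, adding 4.
New total = 56 + 4 = 60.

Minimum extra distance: 4 blocks, inserting R5 between E1 and B8.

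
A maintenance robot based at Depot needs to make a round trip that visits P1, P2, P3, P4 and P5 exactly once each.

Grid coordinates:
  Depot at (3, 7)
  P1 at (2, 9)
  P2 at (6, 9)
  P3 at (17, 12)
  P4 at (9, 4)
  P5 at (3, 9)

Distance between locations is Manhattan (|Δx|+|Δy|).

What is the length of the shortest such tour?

With 5 stops there are 5!/2 = 60 distinct round trips (a route and its reverse cost the same).
Depot→P1→P2→P3→P4→P5→Depot: 3+4+14+16+11+2 = 50
Depot→P1→P2→P3→P5→P4→Depot: 3+4+14+17+11+9 = 58
Depot→P1→P2→P4→P3→P5→Depot: 3+4+8+16+17+2 = 50
Depot→P1→P2→P4→P5→P3→Depot: 3+4+8+11+17+19 = 62
Depot→P1→P2→P5→P3→P4→Depot: 3+4+3+17+16+9 = 52
Depot→P1→P2→P5→P4→P3→Depot: 3+4+3+11+16+19 = 56
Depot→P1→P3→P2→P4→P5→Depot: 3+18+14+8+11+2 = 56
Depot→P1→P3→P2→P5→P4→Depot: 3+18+14+3+11+9 = 58
Depot→P1→P3→P4→P2→P5→Depot: 3+18+16+8+3+2 = 50
Depot→P1→P3→P4→P5→P2→Depot: 3+18+16+11+3+5 = 56
Depot→P1→P3→P5→P2→P4→Depot: 3+18+17+3+8+9 = 58
Depot→P1→P3→P5→P4→P2→Depot: 3+18+17+11+8+5 = 62
Depot→P1→P4→P2→P3→P5→Depot: 3+12+8+14+17+2 = 56
Depot→P1→P4→P2→P5→P3→Depot: 3+12+8+3+17+19 = 62
… (46 more)
Depot→P1→P5→P2→P3→P4→Depot: 3+1+3+14+16+9 = 46  ← best
The minimum is 46.
One optimal route: Depot → P1 → P5 → P2 → P3 → P4 → Depot (or its reverse).

Shortest round trip = 46.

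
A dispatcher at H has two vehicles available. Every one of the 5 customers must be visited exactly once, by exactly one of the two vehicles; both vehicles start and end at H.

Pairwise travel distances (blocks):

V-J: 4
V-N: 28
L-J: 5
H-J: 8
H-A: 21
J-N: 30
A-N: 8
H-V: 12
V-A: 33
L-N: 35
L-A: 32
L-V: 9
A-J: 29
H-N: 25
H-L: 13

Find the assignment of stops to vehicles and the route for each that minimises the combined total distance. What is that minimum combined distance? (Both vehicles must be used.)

Try each way of splitting the stops between the two vehicles (each non-empty) and, for each split, find the best tour for each vehicle:
  {L} + {V, A, J, N}: 26 + 69 = 95
  {V} + {L, A, J, N}: 24 + 77 = 101
  {L, V} + {A, J, N}: 34 + 67 = 101
  {A} + {L, V, J, N}: 42 + 75 = 117
  {L, A} + {V, J, N}: 66 + 65 = 131
  {V, A} + {L, J, N}: 66 + 73 = 139
  … (15 splits in total)
  {L, V, J} + {A, N}: 34 + 54 = 88  ← best
Best: vehicle 1 H → L → V → J → H = 34; vehicle 2 H → A → N → H = 54; combined 88.

Minimum combined distance: 88 blocks.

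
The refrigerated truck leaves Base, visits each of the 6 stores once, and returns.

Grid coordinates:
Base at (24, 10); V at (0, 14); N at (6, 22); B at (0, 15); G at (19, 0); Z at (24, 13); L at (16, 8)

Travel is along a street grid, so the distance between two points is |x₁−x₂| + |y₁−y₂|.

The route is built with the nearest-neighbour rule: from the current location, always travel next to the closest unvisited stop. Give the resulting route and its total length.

104 along Base → Z → L → G → V → B → N → Base.

At Base the remaining stops are Z 3, L 10, G 15, V 28, B 29, N 30; go to Z.
At Z the remaining stops are L 13, G 18, V 25, B 26, N 27; go to L.
At L the remaining stops are G 11, V 22, B 23, N 24; go to G.
At G the remaining stops are V 33, B 34, N 35; go to V.
At V the remaining stops are B 1, N 14; go to B.
At B the remaining stops are N 13; go to N.
Return N→Base: 30.
Total = 3 + 13 + 11 + 33 + 1 + 13 + 30 = 104.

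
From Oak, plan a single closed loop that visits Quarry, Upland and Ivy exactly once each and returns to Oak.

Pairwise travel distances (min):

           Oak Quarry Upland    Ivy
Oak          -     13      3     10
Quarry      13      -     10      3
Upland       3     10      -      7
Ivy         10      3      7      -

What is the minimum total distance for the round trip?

With 3 stops there are 3!/2 = 3 distinct round trips (a route and its reverse cost the same).
Oak → Quarry → Upland → Ivy → Oak: 13+10+7+10 = 40
Oak → Quarry → Ivy → Upland → Oak: 13+3+7+3 = 26
Oak → Upland → Quarry → Ivy → Oak: 3+10+3+10 = 26
The minimum is 26.
One optimal route: Oak → Quarry → Ivy → Upland → Oak (or its reverse).

26 min — the shortest possible round trip.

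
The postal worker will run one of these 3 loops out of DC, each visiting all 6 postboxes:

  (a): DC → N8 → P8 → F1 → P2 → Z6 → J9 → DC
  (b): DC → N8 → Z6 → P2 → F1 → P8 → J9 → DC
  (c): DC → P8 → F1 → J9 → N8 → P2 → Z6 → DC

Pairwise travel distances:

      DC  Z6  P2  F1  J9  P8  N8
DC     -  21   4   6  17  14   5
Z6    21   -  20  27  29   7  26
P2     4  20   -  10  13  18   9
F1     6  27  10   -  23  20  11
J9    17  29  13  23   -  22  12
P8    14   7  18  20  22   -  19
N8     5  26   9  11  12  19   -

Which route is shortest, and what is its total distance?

Shortest is (c), total 119.

(a): 5 + 19 + 20 + 10 + 20 + 29 + 17 = 120
(b): 5 + 26 + 20 + 10 + 20 + 22 + 17 = 120
(c): 14 + 20 + 23 + 12 + 9 + 20 + 21 = 119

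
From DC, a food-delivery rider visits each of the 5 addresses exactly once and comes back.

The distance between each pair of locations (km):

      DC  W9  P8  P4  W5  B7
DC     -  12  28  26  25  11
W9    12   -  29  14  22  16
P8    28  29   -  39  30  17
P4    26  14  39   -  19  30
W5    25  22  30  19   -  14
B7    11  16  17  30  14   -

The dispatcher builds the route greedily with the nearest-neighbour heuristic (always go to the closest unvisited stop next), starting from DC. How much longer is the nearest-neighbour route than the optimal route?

DC: B7=11, W9=12, W5=25, P4=26, P8=28 ⇒ B7
B7: W5=14, W9=16, P8=17, P4=30 ⇒ W5
W5: P4=19, W9=22, P8=30 ⇒ P4
P4: W9=14, P8=39 ⇒ W9
W9: P8=29 ⇒ P8
NN route DC → B7 → W5 → P4 → W9 → P8 → DC costs 115.
Optimal: DC → W9 → P4 → W5 → P8 → B7 → DC costs 103 (by enumerating all 60 distinct tours).
Excess = 115 − 103 = 12.

12 km longer than the optimal tour.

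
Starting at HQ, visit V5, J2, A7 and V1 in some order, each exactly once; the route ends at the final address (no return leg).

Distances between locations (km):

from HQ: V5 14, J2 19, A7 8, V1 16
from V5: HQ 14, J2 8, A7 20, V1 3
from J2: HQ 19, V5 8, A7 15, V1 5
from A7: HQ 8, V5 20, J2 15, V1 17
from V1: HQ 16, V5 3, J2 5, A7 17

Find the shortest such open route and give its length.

There are 4! = 24 possible orderings.
HQ → V5 → J2 → A7 → V1: 14+8+15+17 = 54
HQ → V5 → J2 → V1 → A7: 14+8+5+17 = 44
HQ → V5 → A7 → J2 → V1: 14+20+15+5 = 54
HQ → V5 → A7 → V1 → J2: 14+20+17+5 = 56
HQ → V5 → V1 → J2 → A7: 14+3+5+15 = 37
HQ → V5 → V1 → A7 → J2: 14+3+17+15 = 49
HQ → J2 → V5 → A7 → V1: 19+8+20+17 = 64
HQ → J2 → V5 → V1 → A7: 19+8+3+17 = 47
HQ → J2 → A7 → V5 → V1: 19+15+20+3 = 57
HQ → J2 → A7 → V1 → V5: 19+15+17+3 = 54
HQ → J2 → V1 → V5 → A7: 19+5+3+20 = 47
HQ → J2 → V1 → A7 → V5: 19+5+17+20 = 61
HQ → A7 → V5 → J2 → V1: 8+20+8+5 = 41
HQ → A7 → V5 → V1 → J2: 8+20+3+5 = 36
… (10 more)
HQ → A7 → J2 → V1 → V5: 8+15+5+3 = 31  ← best
The minimum is 31.
One shortest path: HQ → A7 → J2 → V1 → V5.

31 km — the minimum one-way total.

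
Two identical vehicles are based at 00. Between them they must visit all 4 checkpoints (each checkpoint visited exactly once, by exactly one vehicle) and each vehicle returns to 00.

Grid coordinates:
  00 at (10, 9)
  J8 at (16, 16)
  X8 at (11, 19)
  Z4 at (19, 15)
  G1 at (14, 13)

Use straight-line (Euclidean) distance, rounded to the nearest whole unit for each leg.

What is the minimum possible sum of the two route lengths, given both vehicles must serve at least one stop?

Check every non-empty split of the stops between the two vehicles; for each half take its own optimal tour:
  {J8} + {X8, Z4, G1}: 18 + 30 = 48
  {X8} + {J8, Z4, G1}: 20 + 23 = 43
  {J8, X8} + {Z4, G1}: 25 + 22 = 47
  {Z4} + {J8, X8, G1}: 22 + 26 = 48
  {J8, Z4} + {X8, G1}: 23 + 23 = 46
  {X8, Z4} + {J8, G1}: 30 + 19 = 49
  … (7 splits in total)
  {J8, X8, Z4} + {G1}: 30 + 12 = 42  ← best
Best: vehicle 1 00 → X8 → J8 → Z4 → 00 = 30; vehicle 2 00 → G1 → 00 = 12; combined 42.

42 — the smallest possible combined total.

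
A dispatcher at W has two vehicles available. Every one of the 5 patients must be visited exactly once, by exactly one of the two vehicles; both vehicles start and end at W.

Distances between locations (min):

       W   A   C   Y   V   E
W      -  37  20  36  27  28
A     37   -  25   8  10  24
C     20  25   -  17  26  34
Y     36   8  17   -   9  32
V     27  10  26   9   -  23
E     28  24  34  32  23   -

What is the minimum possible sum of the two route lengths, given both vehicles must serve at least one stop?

136 min — the smallest possible combined total.

There are 2^4 − 1 = 15 ways to divide the 5 stops into two non-empty groups. For each, the best each vehicle can do is its own shortest tour through its group:
  {A} + {C, Y, V, E}: 74 + 97 = 171
  {C} + {A, Y, V, E}: 40 + 96 = 136
  {A, C} + {Y, V, E}: 82 + 96 = 178
  {Y} + {A, C, V, E}: 72 + 106 = 178
  {A, Y} + {C, V, E}: 81 + 97 = 178
  {C, Y} + {A, V, E}: 73 + 89 = 162
  … (15 splits in total)
Best: vehicle 1 W → C → W = 40; vehicle 2 W → V → Y → A → E → W = 96; combined 136.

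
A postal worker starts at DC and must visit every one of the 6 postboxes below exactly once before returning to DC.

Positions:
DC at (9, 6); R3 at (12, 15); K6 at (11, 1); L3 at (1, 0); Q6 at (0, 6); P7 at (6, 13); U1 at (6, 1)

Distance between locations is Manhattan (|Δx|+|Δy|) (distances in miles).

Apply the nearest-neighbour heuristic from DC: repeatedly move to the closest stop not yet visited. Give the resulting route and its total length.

58 miles along DC → K6 → U1 → L3 → Q6 → P7 → R3 → DC.

At DC the remaining stops are K6 7, U1 8, Q6 9, P7 10, R3 12, L3 14; go to K6.
At K6 the remaining stops are U1 5, L3 11, R3 15, Q6 16, P7 17; go to U1.
At U1 the remaining stops are L3 6, Q6 11, P7 12, R3 20; go to L3.
At L3 the remaining stops are Q6 7, P7 18, R3 26; go to Q6.
At Q6 the remaining stops are P7 13, R3 21; go to P7.
At P7 the remaining stops are R3 8; go to R3.
Return R3→DC: 12.
Total = 7 + 5 + 6 + 7 + 13 + 8 + 12 = 58.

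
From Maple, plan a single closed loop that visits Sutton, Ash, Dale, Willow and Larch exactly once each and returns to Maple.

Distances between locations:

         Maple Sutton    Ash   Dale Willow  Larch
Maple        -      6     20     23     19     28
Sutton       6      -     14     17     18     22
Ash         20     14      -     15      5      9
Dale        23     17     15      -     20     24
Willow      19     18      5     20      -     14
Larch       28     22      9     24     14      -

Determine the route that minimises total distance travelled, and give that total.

80 — the shortest possible round trip.

Maple → Sutton → Ash → Dale → Willow → Larch → Maple: 6+14+15+20+14+28 = 97
Maple → Sutton → Ash → Dale → Larch → Willow → Maple: 6+14+15+24+14+19 = 92
Maple → Sutton → Ash → Willow → Dale → Larch → Maple: 6+14+5+20+24+28 = 97
Maple → Sutton → Ash → Willow → Larch → Dale → Maple: 6+14+5+14+24+23 = 86
Maple → Sutton → Ash → Larch → Dale → Willow → Maple: 6+14+9+24+20+19 = 92
Maple → Sutton → Ash → Larch → Willow → Dale → Maple: 6+14+9+14+20+23 = 86
Maple → Sutton → Dale → Ash → Willow → Larch → Maple: 6+17+15+5+14+28 = 85
Maple → Sutton → Dale → Ash → Larch → Willow → Maple: 6+17+15+9+14+19 = 80
Maple → Sutton → Dale → Willow → Ash → Larch → Maple: 6+17+20+5+9+28 = 85
Maple → Sutton → Dale → Willow → Larch → Ash → Maple: 6+17+20+14+9+20 = 86
Maple → Sutton → Dale → Larch → Ash → Willow → Maple: 6+17+24+9+5+19 = 80
Maple → Sutton → Dale → Larch → Willow → Ash → Maple: 6+17+24+14+5+20 = 86
Maple → Sutton → Willow → Ash → Dale → Larch → Maple: 6+18+5+15+24+28 = 96
Maple → Sutton → Willow → Ash → Larch → Dale → Maple: 6+18+5+9+24+23 = 85
… (46 more)
The minimum is 80.
One optimal route: Maple → Sutton → Dale → Ash → Larch → Willow → Maple (or its reverse).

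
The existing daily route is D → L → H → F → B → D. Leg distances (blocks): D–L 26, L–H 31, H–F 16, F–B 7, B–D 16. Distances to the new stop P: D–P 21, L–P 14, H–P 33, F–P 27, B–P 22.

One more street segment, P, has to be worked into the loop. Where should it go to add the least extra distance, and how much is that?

Insertion cost between consecutive stops i–j is d(i,P) + d(P,j) − d(i,j):
  between D and L: 21 + 14 − 26 = 9
  between L and H: 14 + 33 − 31 = 16
  between H and F: 33 + 27 − 16 = 44
  between F and B: 27 + 22 − 7 = 42
  between B and D: 22 + 21 − 16 = 27
Cheapest insertion is between D and L, adding 9.
New total = 96 + 9 = 105.

Adding 9 blocks by placing P on the D–L leg.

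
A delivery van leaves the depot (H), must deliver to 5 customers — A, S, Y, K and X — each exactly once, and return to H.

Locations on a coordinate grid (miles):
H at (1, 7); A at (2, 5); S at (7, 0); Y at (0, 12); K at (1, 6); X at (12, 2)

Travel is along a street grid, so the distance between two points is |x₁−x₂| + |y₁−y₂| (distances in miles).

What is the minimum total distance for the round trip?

With 5 stops there are 5!/2 = 60 distinct round trips (a route and its reverse cost the same).
H - A - S - Y - K - X - H: 3+10+19+7+15+16 = 70
H - A - S - Y - X - K - H: 3+10+19+22+15+1 = 70
H - A - S - K - Y - X - H: 3+10+12+7+22+16 = 70
H - A - S - K - X - Y - H: 3+10+12+15+22+6 = 68
H - A - S - X - Y - K - H: 3+10+7+22+7+1 = 50
H - A - S - X - K - Y - H: 3+10+7+15+7+6 = 48
H - A - Y - S - K - X - H: 3+9+19+12+15+16 = 74
H - A - Y - S - X - K - H: 3+9+19+7+15+1 = 54
H - A - Y - K - S - X - H: 3+9+7+12+7+16 = 54
H - A - Y - K - X - S - H: 3+9+7+15+7+13 = 54
H - A - Y - X - S - K - H: 3+9+22+7+12+1 = 54
H - A - Y - X - K - S - H: 3+9+22+15+12+13 = 74
H - A - K - S - Y - X - H: 3+2+12+19+22+16 = 74
H - A - K - S - X - Y - H: 3+2+12+7+22+6 = 52
… (46 more)
The minimum is 48.
One optimal route: H → A → S → X → K → Y → H (or its reverse).

Minimum total distance: 48 miles.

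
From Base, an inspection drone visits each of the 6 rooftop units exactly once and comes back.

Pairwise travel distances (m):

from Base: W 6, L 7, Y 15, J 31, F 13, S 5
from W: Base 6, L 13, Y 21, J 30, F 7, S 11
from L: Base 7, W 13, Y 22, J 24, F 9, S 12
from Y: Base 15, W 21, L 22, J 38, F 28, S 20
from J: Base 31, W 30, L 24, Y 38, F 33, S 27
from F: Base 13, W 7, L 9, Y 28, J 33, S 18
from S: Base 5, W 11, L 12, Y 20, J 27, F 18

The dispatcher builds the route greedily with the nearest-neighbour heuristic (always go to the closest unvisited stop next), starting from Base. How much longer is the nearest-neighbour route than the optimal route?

The nearest-neighbour route is 15 m longer than optimal.

Base: S=5, W=6, L=7, F=13, Y=15, J=31 ⇒ S
S: W=11, L=12, F=18, Y=20, J=27 ⇒ W
W: F=7, L=13, Y=21, J=30 ⇒ F
F: L=9, Y=28, J=33 ⇒ L
L: Y=22, J=24 ⇒ Y
Y: J=38 ⇒ J
NN route Base → S → W → F → L → Y → J → Base costs 123.
Optimal: Base → W → F → L → J → S → Y → Base costs 108 (by enumerating all 360 distinct tours).
Excess = 123 − 108 = 15.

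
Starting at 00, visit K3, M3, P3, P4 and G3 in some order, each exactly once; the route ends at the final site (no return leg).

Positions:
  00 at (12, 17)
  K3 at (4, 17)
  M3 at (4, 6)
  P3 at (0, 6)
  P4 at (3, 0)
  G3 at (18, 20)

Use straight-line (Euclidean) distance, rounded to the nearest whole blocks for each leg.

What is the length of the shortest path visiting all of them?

Minimum one-way distance = 43 blocks.

There are 5! = 120 possible orderings.
00→K3→M3→P3→P4→G3: 8+11+4+7+25 = 55
00→K3→M3→P3→G3→P4: 8+11+4+23+25 = 71
00→K3→M3→P4→P3→G3: 8+11+6+7+23 = 55
00→K3→M3→P4→G3→P3: 8+11+6+25+23 = 73
00→K3→M3→G3→P3→P4: 8+11+20+23+7 = 69
00→K3→M3→G3→P4→P3: 8+11+20+25+7 = 71
00→K3→P3→M3→P4→G3: 8+12+4+6+25 = 55
00→K3→P3→M3→G3→P4: 8+12+4+20+25 = 69
00→K3→P3→P4→M3→G3: 8+12+7+6+20 = 53
00→K3→P3→P4→G3→M3: 8+12+7+25+20 = 72
00→K3→P3→G3→M3→P4: 8+12+23+20+6 = 69
00→K3→P3→G3→P4→M3: 8+12+23+25+6 = 74
00→K3→P4→M3→P3→G3: 8+17+6+4+23 = 58
00→K3→P4→M3→G3→P3: 8+17+6+20+23 = 74
… (106 more)
00→G3→K3→M3→P3→P4: 7+14+11+4+7 = 43  ← best
The minimum is 43.
One shortest path: 00 → G3 → K3 → M3 → P3 → P4.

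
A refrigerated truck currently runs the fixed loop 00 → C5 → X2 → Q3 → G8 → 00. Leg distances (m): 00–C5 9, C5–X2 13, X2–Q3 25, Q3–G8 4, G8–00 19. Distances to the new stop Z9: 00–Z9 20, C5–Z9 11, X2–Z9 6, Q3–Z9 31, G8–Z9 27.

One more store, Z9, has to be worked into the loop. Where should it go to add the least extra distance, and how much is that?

Insertion cost between consecutive stops i–j is d(i,Z9) + d(Z9,j) − d(i,j):
  between 00 and C5: 20 + 11 − 9 = 22
  between C5 and X2: 11 + 6 − 13 = 4
  between X2 and Q3: 6 + 31 − 25 = 12
  between Q3 and G8: 31 + 27 − 4 = 54
  between G8 and 00: 27 + 20 − 19 = 28
Cheapest insertion is between C5 and X2, adding 4.
New total = 70 + 4 = 74.

+4 m — insert Z9 between C5 and X2.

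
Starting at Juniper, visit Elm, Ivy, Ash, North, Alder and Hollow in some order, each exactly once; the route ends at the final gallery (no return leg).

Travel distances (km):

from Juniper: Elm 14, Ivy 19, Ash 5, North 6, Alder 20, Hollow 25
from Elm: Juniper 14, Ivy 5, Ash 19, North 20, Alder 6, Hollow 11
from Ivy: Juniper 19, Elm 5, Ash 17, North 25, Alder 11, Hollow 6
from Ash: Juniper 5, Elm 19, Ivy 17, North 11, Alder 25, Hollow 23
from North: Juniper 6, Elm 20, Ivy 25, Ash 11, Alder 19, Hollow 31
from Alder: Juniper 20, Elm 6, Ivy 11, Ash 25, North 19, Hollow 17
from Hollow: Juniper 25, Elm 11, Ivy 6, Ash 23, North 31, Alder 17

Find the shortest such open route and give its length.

There are 6! = 720 possible orderings.
Juniper - Elm - Ivy - Ash - North - Alder - Hollow: 14+5+17+11+19+17 = 83
Juniper - Elm - Ivy - Ash - North - Hollow - Alder: 14+5+17+11+31+17 = 95
Juniper - Elm - Ivy - Ash - Alder - North - Hollow: 14+5+17+25+19+31 = 111
Juniper - Elm - Ivy - Ash - Alder - Hollow - North: 14+5+17+25+17+31 = 109
Juniper - Elm - Ivy - Ash - Hollow - North - Alder: 14+5+17+23+31+19 = 109
Juniper - Elm - Ivy - Ash - Hollow - Alder - North: 14+5+17+23+17+19 = 95
Juniper - Elm - Ivy - North - Ash - Alder - Hollow: 14+5+25+11+25+17 = 97
Juniper - Elm - Ivy - North - Ash - Hollow - Alder: 14+5+25+11+23+17 = 95
… (712 more)
Juniper - Ash - North - Alder - Elm - Ivy - Hollow: 5+11+19+6+5+6 = 52  ← best
The minimum is 52.
One shortest path: Juniper → Ash → North → Alder → Elm → Ivy → Hollow.

Shortest open route: 52 km.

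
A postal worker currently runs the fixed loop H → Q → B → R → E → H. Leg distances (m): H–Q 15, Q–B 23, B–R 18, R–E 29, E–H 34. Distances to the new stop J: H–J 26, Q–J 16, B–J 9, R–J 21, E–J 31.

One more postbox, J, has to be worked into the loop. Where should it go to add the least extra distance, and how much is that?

Insertion cost between consecutive stops i–j is d(i,J) + d(J,j) − d(i,j):
  between H and Q: 26 + 16 − 15 = 27
  between Q and B: 16 + 9 − 23 = 2
  between B and R: 9 + 21 − 18 = 12
  between R and E: 21 + 31 − 29 = 23
  between E and H: 31 + 26 − 34 = 23
Cheapest insertion is between Q and B, adding 2.
New total = 119 + 2 = 121.

+2 m — insert J between Q and B.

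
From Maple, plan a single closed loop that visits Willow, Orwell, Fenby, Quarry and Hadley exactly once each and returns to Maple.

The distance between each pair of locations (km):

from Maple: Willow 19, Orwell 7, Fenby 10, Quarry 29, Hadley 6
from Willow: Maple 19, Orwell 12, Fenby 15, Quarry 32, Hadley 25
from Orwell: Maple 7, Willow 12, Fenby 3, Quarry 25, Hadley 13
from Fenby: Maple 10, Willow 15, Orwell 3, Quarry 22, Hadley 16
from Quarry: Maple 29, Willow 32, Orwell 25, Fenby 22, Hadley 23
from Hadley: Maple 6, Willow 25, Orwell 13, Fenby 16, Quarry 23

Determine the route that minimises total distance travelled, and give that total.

Shortest round trip = 85 km.

There are 60 distinct closed tours to check (reversals are equivalent).
Maple → Willow → Orwell → Fenby → Quarry → Hadley → Maple: 19+12+3+22+23+6 = 85
Maple → Willow → Orwell → Fenby → Hadley → Quarry → Maple: 19+12+3+16+23+29 = 102
Maple → Willow → Orwell → Quarry → Fenby → Hadley → Maple: 19+12+25+22+16+6 = 100
Maple → Willow → Orwell → Quarry → Hadley → Fenby → Maple: 19+12+25+23+16+10 = 105
Maple → Willow → Orwell → Hadley → Fenby → Quarry → Maple: 19+12+13+16+22+29 = 111
Maple → Willow → Orwell → Hadley → Quarry → Fenby → Maple: 19+12+13+23+22+10 = 99
Maple → Willow → Fenby → Orwell → Quarry → Hadley → Maple: 19+15+3+25+23+6 = 91
Maple → Willow → Fenby → Orwell → Hadley → Quarry → Maple: 19+15+3+13+23+29 = 102
Maple → Willow → Fenby → Quarry → Orwell → Hadley → Maple: 19+15+22+25+13+6 = 100
Maple → Willow → Fenby → Quarry → Hadley → Orwell → Maple: 19+15+22+23+13+7 = 99
Maple → Willow → Fenby → Hadley → Orwell → Quarry → Maple: 19+15+16+13+25+29 = 117
Maple → Willow → Fenby → Hadley → Quarry → Orwell → Maple: 19+15+16+23+25+7 = 105
Maple → Willow → Quarry → Orwell → Fenby → Hadley → Maple: 19+32+25+3+16+6 = 101
Maple → Willow → Quarry → Orwell → Hadley → Fenby → Maple: 19+32+25+13+16+10 = 115
… (46 more)
The minimum is 85.
One optimal route: Maple → Willow → Orwell → Fenby → Quarry → Hadley → Maple (or its reverse).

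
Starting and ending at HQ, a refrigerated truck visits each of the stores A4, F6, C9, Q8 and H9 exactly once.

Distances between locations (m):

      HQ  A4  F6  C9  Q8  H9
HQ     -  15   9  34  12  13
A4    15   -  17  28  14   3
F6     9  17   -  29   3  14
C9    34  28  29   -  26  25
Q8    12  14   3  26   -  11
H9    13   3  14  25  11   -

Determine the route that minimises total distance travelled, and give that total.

There are 60 distinct closed tours to check (reversals are equivalent).
HQ - A4 - F6 - C9 - Q8 - H9 - HQ: 15+17+29+26+11+13 = 111
HQ - A4 - F6 - C9 - H9 - Q8 - HQ: 15+17+29+25+11+12 = 109
HQ - A4 - F6 - Q8 - C9 - H9 - HQ: 15+17+3+26+25+13 = 99
HQ - A4 - F6 - Q8 - H9 - C9 - HQ: 15+17+3+11+25+34 = 105
HQ - A4 - F6 - H9 - C9 - Q8 - HQ: 15+17+14+25+26+12 = 109
HQ - A4 - F6 - H9 - Q8 - C9 - HQ: 15+17+14+11+26+34 = 117
HQ - A4 - C9 - F6 - Q8 - H9 - HQ: 15+28+29+3+11+13 = 99
HQ - A4 - C9 - F6 - H9 - Q8 - HQ: 15+28+29+14+11+12 = 109
HQ - A4 - C9 - Q8 - F6 - H9 - HQ: 15+28+26+3+14+13 = 99
HQ - A4 - C9 - Q8 - H9 - F6 - HQ: 15+28+26+11+14+9 = 103
HQ - A4 - C9 - H9 - F6 - Q8 - HQ: 15+28+25+14+3+12 = 97
HQ - A4 - C9 - H9 - Q8 - F6 - HQ: 15+28+25+11+3+9 = 91
HQ - A4 - Q8 - F6 - C9 - H9 - HQ: 15+14+3+29+25+13 = 99
HQ - A4 - Q8 - F6 - H9 - C9 - HQ: 15+14+3+14+25+34 = 105
… (46 more)
HQ - A4 - H9 - C9 - Q8 - F6 - HQ: 15+3+25+26+3+9 = 81  ← best
The minimum is 81.
One optimal route: HQ → A4 → H9 → C9 → Q8 → F6 → HQ (or its reverse).

Shortest round trip = 81 m.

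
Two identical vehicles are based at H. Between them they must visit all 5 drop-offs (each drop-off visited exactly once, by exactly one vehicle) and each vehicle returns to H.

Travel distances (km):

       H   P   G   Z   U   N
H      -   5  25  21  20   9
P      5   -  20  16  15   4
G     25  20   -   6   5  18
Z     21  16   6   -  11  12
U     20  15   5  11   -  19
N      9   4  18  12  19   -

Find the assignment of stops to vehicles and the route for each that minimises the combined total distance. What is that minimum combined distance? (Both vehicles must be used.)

Minimum combined distance: 62 km.

Try each way of splitting the stops between the two vehicles (each non-empty) and, for each split, find the best tour for each vehicle:
  {P} + {G, Z, U, N}: 10 + 52 = 62
  {G} + {P, Z, U, N}: 50 + 52 = 102
  {P, G} + {Z, U, N}: 50 + 52 = 102
  {Z} + {P, G, U, N}: 42 + 52 = 94
  {P, Z} + {G, U, N}: 42 + 52 = 94
  {G, Z} + {P, U, N}: 52 + 48 = 100
  … (15 splits in total)
Best: vehicle 1 H → P → H = 10; vehicle 2 H → U → G → Z → N → H = 52; combined 62.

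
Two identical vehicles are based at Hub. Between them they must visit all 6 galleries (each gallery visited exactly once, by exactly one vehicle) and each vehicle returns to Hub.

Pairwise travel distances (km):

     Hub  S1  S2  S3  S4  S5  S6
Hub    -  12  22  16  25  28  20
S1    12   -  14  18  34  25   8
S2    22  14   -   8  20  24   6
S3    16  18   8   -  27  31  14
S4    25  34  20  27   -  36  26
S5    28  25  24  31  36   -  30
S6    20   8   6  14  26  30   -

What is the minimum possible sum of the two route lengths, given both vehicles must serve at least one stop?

Check every non-empty split of the stops between the two vehicles; for each half take its own optimal tour:
  {S1} + {S2, S3, S4, S5, S6}: 24 + 120 = 144
  {S2} + {S1, S3, S4, S5, S6}: 44 + 124 = 168
  {S1, S2} + {S3, S4, S5, S6}: 48 + 120 = 168
  {S3} + {S1, S2, S4, S5, S6}: 32 + 110 = 142
  {S1, S3} + {S2, S4, S5, S6}: 46 + 109 = 155
  {S2, S3} + {S1, S4, S5, S6}: 46 + 110 = 156
  … (31 splits in total)
  {S4, S5} + {S1, S2, S3, S6}: 89 + 50 = 139  ← best
Best: vehicle 1 Hub → S4 → S5 → Hub = 89; vehicle 2 Hub → S1 → S6 → S2 → S3 → Hub = 50; combined 139.

139 km — the smallest possible combined total.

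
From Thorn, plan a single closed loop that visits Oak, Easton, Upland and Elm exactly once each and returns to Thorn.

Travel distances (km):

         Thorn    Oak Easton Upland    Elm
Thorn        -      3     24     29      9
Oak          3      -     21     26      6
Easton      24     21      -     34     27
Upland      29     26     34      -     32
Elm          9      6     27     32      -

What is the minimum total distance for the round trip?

There are 12 distinct closed tours to check (reversals are equivalent).
Thorn - Oak - Easton - Upland - Elm - Thorn: 3+21+34+32+9 = 99
Thorn - Oak - Easton - Elm - Upland - Thorn: 3+21+27+32+29 = 112
Thorn - Oak - Upland - Easton - Elm - Thorn: 3+26+34+27+9 = 99
Thorn - Oak - Upland - Elm - Easton - Thorn: 3+26+32+27+24 = 112
Thorn - Oak - Elm - Easton - Upland - Thorn: 3+6+27+34+29 = 99
Thorn - Oak - Elm - Upland - Easton - Thorn: 3+6+32+34+24 = 99
Thorn - Easton - Oak - Upland - Elm - Thorn: 24+21+26+32+9 = 112
Thorn - Easton - Oak - Elm - Upland - Thorn: 24+21+6+32+29 = 112
Thorn - Easton - Upland - Oak - Elm - Thorn: 24+34+26+6+9 = 99
Thorn - Easton - Elm - Oak - Upland - Thorn: 24+27+6+26+29 = 112
Thorn - Upland - Oak - Easton - Elm - Thorn: 29+26+21+27+9 = 112
Thorn - Upland - Easton - Oak - Elm - Thorn: 29+34+21+6+9 = 99
The minimum is 99.
One optimal route: Thorn → Oak → Easton → Upland → Elm → Thorn (or its reverse).

Shortest round trip = 99 km.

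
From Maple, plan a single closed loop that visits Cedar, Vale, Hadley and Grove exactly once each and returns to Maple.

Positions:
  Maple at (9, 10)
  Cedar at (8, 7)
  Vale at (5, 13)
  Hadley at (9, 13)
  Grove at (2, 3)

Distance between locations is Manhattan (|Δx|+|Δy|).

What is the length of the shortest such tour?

Shortest round trip = 34.

Maple-Cedar-Vale-Hadley-Grove-Maple: 4+9+4+17+14 = 48
Maple-Cedar-Vale-Grove-Hadley-Maple: 4+9+13+17+3 = 46
Maple-Cedar-Hadley-Vale-Grove-Maple: 4+7+4+13+14 = 42
Maple-Cedar-Hadley-Grove-Vale-Maple: 4+7+17+13+7 = 48
Maple-Cedar-Grove-Vale-Hadley-Maple: 4+10+13+4+3 = 34
Maple-Cedar-Grove-Hadley-Vale-Maple: 4+10+17+4+7 = 42
Maple-Vale-Cedar-Hadley-Grove-Maple: 7+9+7+17+14 = 54
Maple-Vale-Cedar-Grove-Hadley-Maple: 7+9+10+17+3 = 46
Maple-Vale-Hadley-Cedar-Grove-Maple: 7+4+7+10+14 = 42
Maple-Vale-Grove-Cedar-Hadley-Maple: 7+13+10+7+3 = 40
Maple-Hadley-Cedar-Vale-Grove-Maple: 3+7+9+13+14 = 46
Maple-Hadley-Vale-Cedar-Grove-Maple: 3+4+9+10+14 = 40
The minimum is 34.
One optimal route: Maple → Cedar → Grove → Vale → Hadley → Maple (or its reverse).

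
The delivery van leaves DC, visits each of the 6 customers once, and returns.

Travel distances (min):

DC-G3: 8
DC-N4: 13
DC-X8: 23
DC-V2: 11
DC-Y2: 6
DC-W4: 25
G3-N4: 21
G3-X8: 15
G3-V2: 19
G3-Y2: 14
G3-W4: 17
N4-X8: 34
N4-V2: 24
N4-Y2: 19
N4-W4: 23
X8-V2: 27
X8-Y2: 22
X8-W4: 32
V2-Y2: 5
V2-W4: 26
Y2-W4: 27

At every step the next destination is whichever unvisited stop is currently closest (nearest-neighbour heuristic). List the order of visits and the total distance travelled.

113 min along DC → Y2 → V2 → G3 → X8 → W4 → N4 → DC.

DC → [Y2:6 / G3:8 / V2:11 / N4:13 / X8:23 / W4:25] → Y2 (6)
Y2 → [V2:5 / G3:14 / N4:19 / X8:22 / W4:27] → V2 (5)
V2 → [G3:19 / N4:24 / W4:26 / X8:27] → G3 (19)
G3 → [X8:15 / W4:17 / N4:21] → X8 (15)
X8 → [W4:32 / N4:34] → W4 (32)
W4 → [N4:23] → N4 (23)
Return N4→DC: 13.
Total = 6 + 5 + 19 + 15 + 32 + 23 + 13 = 113.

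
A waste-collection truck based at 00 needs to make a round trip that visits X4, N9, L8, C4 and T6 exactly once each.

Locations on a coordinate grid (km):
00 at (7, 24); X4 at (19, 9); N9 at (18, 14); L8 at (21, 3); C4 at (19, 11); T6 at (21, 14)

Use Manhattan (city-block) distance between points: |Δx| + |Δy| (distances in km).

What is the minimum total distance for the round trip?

There are 60 distinct closed tours to check (reversals are equivalent).
00 → X4 → N9 → L8 → C4 → T6 → 00: 27+6+14+10+5+24 = 86
00 → X4 → N9 → L8 → T6 → C4 → 00: 27+6+14+11+5+25 = 88
00 → X4 → N9 → C4 → L8 → T6 → 00: 27+6+4+10+11+24 = 82
00 → X4 → N9 → C4 → T6 → L8 → 00: 27+6+4+5+11+35 = 88
00 → X4 → N9 → T6 → L8 → C4 → 00: 27+6+3+11+10+25 = 82
00 → X4 → N9 → T6 → C4 → L8 → 00: 27+6+3+5+10+35 = 86
00 → X4 → L8 → N9 → C4 → T6 → 00: 27+8+14+4+5+24 = 82
00 → X4 → L8 → N9 → T6 → C4 → 00: 27+8+14+3+5+25 = 82
00 → X4 → L8 → C4 → N9 → T6 → 00: 27+8+10+4+3+24 = 76
00 → X4 → L8 → C4 → T6 → N9 → 00: 27+8+10+5+3+21 = 74
00 → X4 → L8 → T6 → N9 → C4 → 00: 27+8+11+3+4+25 = 78
00 → X4 → L8 → T6 → C4 → N9 → 00: 27+8+11+5+4+21 = 76
00 → X4 → C4 → N9 → L8 → T6 → 00: 27+2+4+14+11+24 = 82
00 → X4 → C4 → N9 → T6 → L8 → 00: 27+2+4+3+11+35 = 82
… (46 more)
00 → N9 → C4 → X4 → L8 → T6 → 00: 21+4+2+8+11+24 = 70  ← best
The minimum is 70.
One optimal route: 00 → N9 → C4 → X4 → L8 → T6 → 00 (or its reverse).

70 km — the shortest possible round trip.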